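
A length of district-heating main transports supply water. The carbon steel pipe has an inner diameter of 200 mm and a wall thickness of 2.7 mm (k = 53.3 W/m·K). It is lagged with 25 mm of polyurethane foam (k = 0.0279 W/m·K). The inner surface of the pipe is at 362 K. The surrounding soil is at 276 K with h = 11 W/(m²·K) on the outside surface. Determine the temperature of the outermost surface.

T ≈ 283 K

Treating each annulus and film as a series resistance:
R_carbon steel pipe wall = ln(102.7/100)/(2π×53.3×1) = 7.955×10^-5 K/W
R_polyurethane foam = ln(127.7/102.7)/(2π×0.0279×1) = 1.243 K/W
R_outer film = 1/(h_o·2πr_oL) = 1/(11×2π×0.1277×1) = 0.1133 K/W
R_total = 1.356 K/W
Q = ΔT/R_total = 86/1.356
Q = 63.4 W/m
T_interface = T_inner − Q·ΣR(inner→interface) = 362 − 63.4×1.243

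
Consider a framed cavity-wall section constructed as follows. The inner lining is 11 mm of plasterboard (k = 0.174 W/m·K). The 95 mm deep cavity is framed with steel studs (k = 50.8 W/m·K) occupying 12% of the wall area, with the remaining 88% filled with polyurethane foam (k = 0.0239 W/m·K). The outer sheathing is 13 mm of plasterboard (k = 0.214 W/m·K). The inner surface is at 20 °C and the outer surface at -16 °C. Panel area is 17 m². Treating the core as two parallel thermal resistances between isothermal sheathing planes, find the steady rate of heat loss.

Sheathing layers in series; stud and cavity paths in parallel between them.
R_inner = 0.011/(0.174×17) = 0.003719 K/W
R_stud  = 0.095/(50.8×0.12×17) = 9.167×10^-4 K/W
R_cav   = 0.095/(0.0239×0.88×17) = 0.2657 K/W
1/R_core = 1/R_stud + 1/R_cav → R_core = 9.136×10^-4 K/W
R_outer = 0.013/(0.214×17) = 0.003573 K/W
R_total = 0.008206 K/W
Q = ΔT/R_total = 36/0.008206

Q ≈ 4390 W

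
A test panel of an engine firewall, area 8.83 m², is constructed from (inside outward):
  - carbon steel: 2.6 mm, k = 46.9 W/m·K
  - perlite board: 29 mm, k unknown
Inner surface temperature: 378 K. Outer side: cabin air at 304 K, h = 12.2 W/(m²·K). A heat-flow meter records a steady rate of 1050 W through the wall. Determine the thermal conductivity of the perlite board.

k ≈ 0.0537 W/(m·K)

Series thermal resistances:
R_carbon steel = L/(kA) = 0.0026/(46.9×8.83) = 6.278×10^-6 K/W
R_outer film = 1/(h_o·A) = 1/(12.2×8.83) = 0.009283 K/W
Sum of known resistances R_other = 0.009289 K/W
Total R = ΔT/Q = 74/1050 = 0.07048 K/W
R_perlite board = R_total − R_other = 0.06119 K/W
k = L/(R·A) = 0.029/(0.06119×8.83)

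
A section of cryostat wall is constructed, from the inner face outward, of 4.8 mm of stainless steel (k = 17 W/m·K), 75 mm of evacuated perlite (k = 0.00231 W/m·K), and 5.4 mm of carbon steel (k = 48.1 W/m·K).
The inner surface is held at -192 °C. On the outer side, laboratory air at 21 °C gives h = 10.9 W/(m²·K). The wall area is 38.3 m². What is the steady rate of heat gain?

Q ≈ 251 W

Thermal resistances in series:
R_stainless steel = L/(kA) = 0.0048/(17×38.3) = 7.372×10^-6 K/W
R_evacuated perlite = L/(kA) = 0.075/(0.00231×38.3) = 0.8477 K/W
R_carbon steel = L/(kA) = 0.0054/(48.1×38.3) = 2.931×10^-6 K/W
R_outer film = 1/(h_o·A) = 1/(10.9×38.3) = 0.002395 K/W
R_total = 0.8501 K/W
Q = ΔT / R_total = 213 / 0.8501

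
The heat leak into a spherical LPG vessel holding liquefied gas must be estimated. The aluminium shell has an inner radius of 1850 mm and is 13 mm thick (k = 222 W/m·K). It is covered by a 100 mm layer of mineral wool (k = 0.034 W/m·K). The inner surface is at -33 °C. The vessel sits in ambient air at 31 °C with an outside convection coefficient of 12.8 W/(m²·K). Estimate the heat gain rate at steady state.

Q ≈ 975 W

For a spherical shell R = (1/r₁ − 1/r₂)/(4πk); film R = 1/(h·4πr²). In series:
R_aluminium shell = (1/1.85 − 1/1.863)/(4π×222) = 1.352×10^-6 K/W
R_mineral wool = (1/1.863 − 1/1.963)/(4π×0.034) = 0.064 K/W
R_outer film = 1/(h·4πr_o²) = 1/(12.8×4π×1.963²) = 0.001613 K/W
R_total = 0.06561 K/W
Q = ΔT/R_total = 64/0.06561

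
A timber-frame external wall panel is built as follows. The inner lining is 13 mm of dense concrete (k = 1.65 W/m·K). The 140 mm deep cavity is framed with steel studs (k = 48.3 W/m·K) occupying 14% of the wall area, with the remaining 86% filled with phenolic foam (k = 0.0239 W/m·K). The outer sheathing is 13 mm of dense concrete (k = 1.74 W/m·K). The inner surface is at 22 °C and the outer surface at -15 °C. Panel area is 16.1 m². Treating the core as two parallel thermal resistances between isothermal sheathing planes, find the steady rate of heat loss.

Q ≈ 16600 W

Sheathing layers in series; stud and cavity paths in parallel between them.
R_inner = 0.013/(1.65×16.1) = 4.894×10^-4 K/W
R_stud  = 0.14/(48.3×0.14×16.1) = 0.001286 K/W
R_cav   = 0.14/(0.0239×0.86×16.1) = 0.4231 K/W
1/R_core = 1/R_stud + 1/R_cav → R_core = 0.001282 K/W
R_outer = 0.013/(1.74×16.1) = 4.641×10^-4 K/W
R_total = 0.002235 K/W
Q = ΔT/R_total = 37/0.002235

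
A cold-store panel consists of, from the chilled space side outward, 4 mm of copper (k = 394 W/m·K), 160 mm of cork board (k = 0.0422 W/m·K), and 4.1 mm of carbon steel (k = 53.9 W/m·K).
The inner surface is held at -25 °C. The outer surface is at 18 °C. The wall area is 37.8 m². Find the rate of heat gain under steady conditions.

Model the wall as resistances in series:
R_copper = L/(kA) = 0.004/(394×37.8) = 2.686×10^-7 K/W
R_cork board = L/(kA) = 0.16/(0.0422×37.8) = 0.1003 K/W
R_carbon steel = L/(kA) = 0.0041/(53.9×37.8) = 2.012×10^-6 K/W
R_total = 0.1003 K/W
Q = ΔT / R_total = 43 / 0.1003

Q ≈ 429 W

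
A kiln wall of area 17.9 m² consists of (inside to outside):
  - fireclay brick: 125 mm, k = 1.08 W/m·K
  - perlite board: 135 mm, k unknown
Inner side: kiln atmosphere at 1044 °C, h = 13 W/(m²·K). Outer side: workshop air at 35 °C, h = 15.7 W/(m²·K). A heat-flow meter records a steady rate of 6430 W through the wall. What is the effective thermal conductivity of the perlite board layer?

Using the resistance-network approach (series):
R_inner film = 1/(h_i·A) = 1/(13×17.9) = 0.004297 K/W
R_fireclay brick = L/(kA) = 0.125/(1.08×17.9) = 0.006466 K/W
R_outer film = 1/(h_o·A) = 1/(15.7×17.9) = 0.003558 K/W
Sum of known resistances R_other = 0.01432 K/W
Total R = ΔT/Q = 1009/6430 = 0.1569 K/W
R_perlite board = R_total − R_other = 0.1426 K/W
k = L/(R·A) = 0.135/(0.1426×17.9)

k ≈ 0.0529 W/(m·K)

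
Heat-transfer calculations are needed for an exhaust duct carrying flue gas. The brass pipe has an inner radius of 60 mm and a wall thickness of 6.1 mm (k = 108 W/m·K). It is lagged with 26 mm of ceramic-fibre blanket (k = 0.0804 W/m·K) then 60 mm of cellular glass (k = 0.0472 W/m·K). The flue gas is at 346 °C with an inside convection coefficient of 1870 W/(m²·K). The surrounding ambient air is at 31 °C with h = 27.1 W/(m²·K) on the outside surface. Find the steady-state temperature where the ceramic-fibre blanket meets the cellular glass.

For a radial system each layer contributes R = ln(r_out/r_in)/(2πkL); films add R = 1/(hA).
R_inner film = 1/(h_i·2πr₁L) = 1/(1870×2π×0.06×1) = 0.001418 K/W
R_brass pipe wall = ln(66.1/60)/(2π×108×1) = 1.427×10^-4 K/W
R_ceramic-fibre blanket = ln(92.1/66.1)/(2π×0.0804×1) = 0.6566 K/W
R_cellular glass = ln(152.1/92.1)/(2π×0.0472×1) = 1.692 K/W
R_outer film = 1/(h_o·2πr_oL) = 1/(27.1×2π×0.1521×1) = 0.03861 K/W
R_total = 2.388 K/W
Q = ΔT/R_total = 315/2.388
Q = 132 W/m
T_interface = T_inner − Q·ΣR(inner→interface) = 346 − 132×0.6582

T ≈ 259 °C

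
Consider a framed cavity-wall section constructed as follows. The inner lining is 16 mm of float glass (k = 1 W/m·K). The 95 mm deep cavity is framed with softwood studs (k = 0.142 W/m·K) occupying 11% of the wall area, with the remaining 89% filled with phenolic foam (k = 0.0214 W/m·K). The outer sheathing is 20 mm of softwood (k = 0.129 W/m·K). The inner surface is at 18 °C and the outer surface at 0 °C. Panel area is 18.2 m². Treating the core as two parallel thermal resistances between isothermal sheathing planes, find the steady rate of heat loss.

Q ≈ 113 W

Sheathing layers in series; stud and cavity paths in parallel between them.
R_inner = 0.016/(1×18.2) = 8.791×10^-4 K/W
R_stud  = 0.095/(0.142×0.11×18.2) = 0.3342 K/W
R_cav   = 0.095/(0.0214×0.89×18.2) = 0.2741 K/W
1/R_core = 1/R_stud + 1/R_cav → R_core = 0.1506 K/W
R_outer = 0.02/(0.129×18.2) = 0.008519 K/W
R_total = 0.16 K/W
Q = ΔT/R_total = 18/0.16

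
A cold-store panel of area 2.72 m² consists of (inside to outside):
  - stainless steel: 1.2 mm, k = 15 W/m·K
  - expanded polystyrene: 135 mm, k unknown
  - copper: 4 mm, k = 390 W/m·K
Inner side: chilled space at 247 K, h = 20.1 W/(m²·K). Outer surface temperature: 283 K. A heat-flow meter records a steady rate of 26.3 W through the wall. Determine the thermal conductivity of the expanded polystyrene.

k ≈ 0.0368 W/(m·K)

Treating each layer as a thermal resistance in series:
R_inner film = 1/(h_i·A) = 1/(20.1×2.72) = 0.01829 K/W
R_stainless steel = L/(kA) = 0.0012/(15×2.72) = 2.941×10^-5 K/W
R_copper = L/(kA) = 0.004/(390×2.72) = 3.771×10^-6 K/W
Sum of known resistances R_other = 0.01832 K/W
Total R = ΔT/Q = 36/26.3 = 1.369 K/W
R_expanded polystyrene = R_total − R_other = 1.35 K/W
k = L/(R·A) = 0.135/(1.35×2.72)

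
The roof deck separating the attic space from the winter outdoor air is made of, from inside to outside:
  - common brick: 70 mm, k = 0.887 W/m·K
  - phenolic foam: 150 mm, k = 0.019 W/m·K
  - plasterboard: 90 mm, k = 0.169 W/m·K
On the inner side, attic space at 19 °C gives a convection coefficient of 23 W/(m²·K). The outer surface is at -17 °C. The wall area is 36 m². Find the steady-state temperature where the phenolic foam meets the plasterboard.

T ≈ -14.8 °C

Treating each layer as a thermal resistance in series:
R_inner film = 1/(h_i·A) = 1/(23×36) = 0.001208 K/W
R_common brick = L/(kA) = 0.07/(0.887×36) = 0.002192 K/W
R_phenolic foam = L/(kA) = 0.15/(0.019×36) = 0.2193 K/W
R_plasterboard = L/(kA) = 0.09/(0.169×36) = 0.01479 K/W
R_total = 0.2375 K/W;  Q = ΔT/R_total = 36/0.2375 = 151.6 W
T_interface = T_inner − Q·ΣR(inner→interface) = 19 − 152×0.2227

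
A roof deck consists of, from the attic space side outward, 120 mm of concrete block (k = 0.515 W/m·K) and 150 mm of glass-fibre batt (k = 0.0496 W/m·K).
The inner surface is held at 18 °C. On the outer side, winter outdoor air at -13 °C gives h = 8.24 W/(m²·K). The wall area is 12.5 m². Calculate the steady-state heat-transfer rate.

Treating each layer as a thermal resistance in series:
R_concrete block = L/(kA) = 0.12/(0.515×12.5) = 0.01864 K/W
R_glass-fibre batt = L/(kA) = 0.15/(0.0496×12.5) = 0.2419 K/W
R_outer film = 1/(h_o·A) = 1/(8.24×12.5) = 0.009709 K/W
R_total = 0.2703 K/W
Q = ΔT / R_total = 31 / 0.2703

Q ≈ 115 W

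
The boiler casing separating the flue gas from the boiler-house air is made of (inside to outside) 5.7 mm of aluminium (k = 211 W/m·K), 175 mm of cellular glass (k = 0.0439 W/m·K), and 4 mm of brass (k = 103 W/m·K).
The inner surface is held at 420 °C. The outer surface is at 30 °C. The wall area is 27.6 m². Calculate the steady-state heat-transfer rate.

Series thermal resistances:
R_aluminium = L/(kA) = 0.0057/(211×27.6) = 9.788×10^-7 K/W
R_cellular glass = L/(kA) = 0.175/(0.0439×27.6) = 0.1444 K/W
R_brass = L/(kA) = 0.004/(103×27.6) = 1.407×10^-6 K/W
R_total = 0.1444 K/W
Q = ΔT / R_total = 390 / 0.1444

Q ≈ 2700 W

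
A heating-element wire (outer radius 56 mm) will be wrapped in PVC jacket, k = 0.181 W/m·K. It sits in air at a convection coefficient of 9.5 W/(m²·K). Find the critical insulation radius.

r_cr ≈ 19.1 mm

For a cylinder r_cr = k/h = 0.181/9.5
r_cr = 19.1 mm; since the bare radius (56 mm) is above r_cr, any added insulation will reduce heat loss.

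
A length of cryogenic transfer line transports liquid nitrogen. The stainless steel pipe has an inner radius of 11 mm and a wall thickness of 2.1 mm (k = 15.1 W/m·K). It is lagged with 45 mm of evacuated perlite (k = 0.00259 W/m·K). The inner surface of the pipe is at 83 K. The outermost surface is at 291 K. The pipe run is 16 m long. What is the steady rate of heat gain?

Q ≈ 36.4 W

For a radial system each layer contributes R = ln(r_out/r_in)/(2πkL); films add R = 1/(hA).
R_stainless steel pipe wall = ln(13.1/11)/(2π×15.1×16) = 1.151×10^-4 K/W
R_evacuated perlite = ln(58.1/13.1)/(2π×0.00259×16) = 5.721 K/W
R_total = 5.721 K/W
Q = ΔT/R_total = 208/5.721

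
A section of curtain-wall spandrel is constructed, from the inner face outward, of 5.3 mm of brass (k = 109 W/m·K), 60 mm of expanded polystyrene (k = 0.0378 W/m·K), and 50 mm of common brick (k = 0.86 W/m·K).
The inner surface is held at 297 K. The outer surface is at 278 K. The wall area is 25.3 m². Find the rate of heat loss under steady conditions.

Q ≈ 292 W

Treating each layer as a thermal resistance in series:
R_brass = L/(kA) = 0.0053/(109×25.3) = 1.922×10^-6 K/W
R_expanded polystyrene = L/(kA) = 0.06/(0.0378×25.3) = 0.06274 K/W
R_common brick = L/(kA) = 0.05/(0.86×25.3) = 0.002298 K/W
R_total = 0.06504 K/W
Q = ΔT / R_total = 19 / 0.06504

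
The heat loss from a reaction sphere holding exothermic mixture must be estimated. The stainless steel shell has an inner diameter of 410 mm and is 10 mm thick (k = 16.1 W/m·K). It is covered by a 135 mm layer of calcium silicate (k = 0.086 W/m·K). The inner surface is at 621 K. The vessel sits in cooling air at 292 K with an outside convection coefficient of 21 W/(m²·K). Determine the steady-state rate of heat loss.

Radial (spherical) resistances in series:
R_stainless steel shell = (1/0.205 − 1/0.215)/(4π×16.1) = 0.001121 K/W
R_calcium silicate = (1/0.215 − 1/0.35)/(4π×0.086) = 1.66 K/W
R_outer film = 1/(h·4πr_o²) = 1/(21×4π×0.35²) = 0.03093 K/W
R_total = 1.692 K/W
Q = ΔT/R_total = 329/1.692

Q ≈ 194 W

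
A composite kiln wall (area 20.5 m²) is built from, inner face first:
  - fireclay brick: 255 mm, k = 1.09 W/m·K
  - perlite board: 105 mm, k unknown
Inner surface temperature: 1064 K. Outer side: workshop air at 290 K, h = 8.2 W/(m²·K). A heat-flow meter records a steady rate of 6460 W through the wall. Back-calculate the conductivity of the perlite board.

Series thermal resistances:
R_fireclay brick = L/(kA) = 0.255/(1.09×20.5) = 0.01141 K/W
R_outer film = 1/(h_o·A) = 1/(8.2×20.5) = 0.005949 K/W
Sum of known resistances R_other = 0.01736 K/W
Total R = ΔT/Q = 774/6460 = 0.1198 K/W
R_perlite board = R_total − R_other = 0.1025 K/W
k = L/(R·A) = 0.105/(0.1025×20.5)

k ≈ 0.05 W/(m·K)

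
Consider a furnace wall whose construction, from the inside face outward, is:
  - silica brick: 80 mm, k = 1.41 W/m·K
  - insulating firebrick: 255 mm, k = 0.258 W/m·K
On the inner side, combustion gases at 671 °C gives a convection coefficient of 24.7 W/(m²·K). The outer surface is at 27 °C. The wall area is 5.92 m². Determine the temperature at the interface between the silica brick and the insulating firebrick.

Treating each layer as a thermal resistance in series:
R_inner film = 1/(h_i·A) = 1/(24.7×5.92) = 0.006839 K/W
R_silica brick = L/(kA) = 0.08/(1.41×5.92) = 0.009584 K/W
R_insulating firebrick = L/(kA) = 0.255/(0.258×5.92) = 0.167 K/W
R_total = 0.1834 K/W;  Q = ΔT/R_total = 644/0.1834 = 3512 W
T_interface = T_inner − Q·ΣR(inner→interface) = 671 − 3510×0.01642

T ≈ 613 °C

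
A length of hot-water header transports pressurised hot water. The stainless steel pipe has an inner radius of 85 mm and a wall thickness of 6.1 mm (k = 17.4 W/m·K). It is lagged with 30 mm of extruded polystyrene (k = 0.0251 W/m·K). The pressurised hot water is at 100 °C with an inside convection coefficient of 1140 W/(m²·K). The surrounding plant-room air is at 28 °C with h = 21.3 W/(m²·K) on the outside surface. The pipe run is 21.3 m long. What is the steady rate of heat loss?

Q ≈ 821 W

For a radial system each layer contributes R = ln(r_out/r_in)/(2πkL); films add R = 1/(hA).
R_inner film = 1/(h_i·2πr₁L) = 1/(1140×2π×0.085×21.3) = 7.711×10^-5 K/W
R_stainless steel pipe wall = ln(91.1/85)/(2π×17.4×21.3) = 2.976×10^-5 K/W
R_extruded polystyrene = ln(121.1/91.1)/(2π×0.0251×21.3) = 0.08474 K/W
R_outer film = 1/(h_o·2πr_oL) = 1/(21.3×2π×0.1211×21.3) = 0.002897 K/W
R_total = 0.08774 K/W
Q = ΔT/R_total = 72/0.08774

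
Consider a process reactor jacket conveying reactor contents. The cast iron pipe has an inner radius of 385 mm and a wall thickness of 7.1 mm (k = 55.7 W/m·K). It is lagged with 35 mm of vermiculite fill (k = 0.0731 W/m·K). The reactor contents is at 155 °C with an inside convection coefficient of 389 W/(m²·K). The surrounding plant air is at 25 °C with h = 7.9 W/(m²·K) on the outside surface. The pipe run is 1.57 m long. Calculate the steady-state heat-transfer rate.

Per-layer cylindrical resistances, series-summed:
R_inner film = 1/(h_i·2πr₁L) = 1/(389×2π×0.385×1.57) = 6.769×10^-4 K/W
R_cast iron pipe wall = ln(392.1/385)/(2π×55.7×1.57) = 3.326×10^-5 K/W
R_vermiculite fill = ln(427.1/392.1)/(2π×0.0731×1.57) = 0.1186 K/W
R_outer film = 1/(h_o·2πr_oL) = 1/(7.9×2π×0.4271×1.57) = 0.03004 K/W
R_total = 0.1493 K/W
Q = ΔT/R_total = 130/0.1493

Q ≈ 871 W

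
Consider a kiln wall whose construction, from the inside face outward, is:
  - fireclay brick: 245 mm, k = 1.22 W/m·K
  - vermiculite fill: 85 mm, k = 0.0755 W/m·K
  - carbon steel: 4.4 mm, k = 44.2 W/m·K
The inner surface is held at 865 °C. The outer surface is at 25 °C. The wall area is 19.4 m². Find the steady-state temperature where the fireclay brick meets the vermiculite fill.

T ≈ 738 °C

Model the wall as resistances in series:
R_fireclay brick = L/(kA) = 0.245/(1.22×19.4) = 0.01035 K/W
R_vermiculite fill = L/(kA) = 0.085/(0.0755×19.4) = 0.05803 K/W
R_carbon steel = L/(kA) = 0.0044/(44.2×19.4) = 5.131×10^-6 K/W
R_total = 0.06839 K/W;  Q = ΔT/R_total = 840/0.06839 = 12280 W
T_interface = T_inner − Q·ΣR(inner→interface) = 865 − 12300×0.01035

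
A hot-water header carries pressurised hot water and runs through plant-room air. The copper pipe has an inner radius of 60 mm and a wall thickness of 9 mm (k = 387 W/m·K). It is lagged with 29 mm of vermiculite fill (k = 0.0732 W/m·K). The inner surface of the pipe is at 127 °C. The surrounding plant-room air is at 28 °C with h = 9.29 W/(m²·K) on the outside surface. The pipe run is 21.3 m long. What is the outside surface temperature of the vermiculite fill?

Radial resistances (cylindrical: R_cond = ln(r_o/r_i)/(2πkL), R_conv = 1/(h·2πrL)):
R_copper pipe wall = ln(69/60)/(2π×387×21.3) = 2.698×10^-6 K/W
R_vermiculite fill = ln(98/69)/(2π×0.0732×21.3) = 0.03581 K/W
R_outer film = 1/(h_o·2πr_oL) = 1/(9.29×2π×0.098×21.3) = 0.008207 K/W
R_total = 0.04402 K/W
Q = ΔT/R_total = 99/0.04402
Q = 2250 W
T_interface = T_inner − Q·ΣR(inner→interface) = 127 − 2250×0.03582

T ≈ 46.5 °C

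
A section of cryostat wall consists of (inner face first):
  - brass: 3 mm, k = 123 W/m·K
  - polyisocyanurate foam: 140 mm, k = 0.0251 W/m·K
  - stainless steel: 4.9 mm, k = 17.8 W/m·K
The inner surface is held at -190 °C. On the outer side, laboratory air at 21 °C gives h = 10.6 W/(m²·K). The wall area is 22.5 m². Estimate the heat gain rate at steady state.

Q ≈ 837 W

Using the resistance-network approach (series):
R_brass = L/(kA) = 0.003/(123×22.5) = 1.084×10^-6 K/W
R_polyisocyanurate foam = L/(kA) = 0.14/(0.0251×22.5) = 0.2479 K/W
R_stainless steel = L/(kA) = 0.0049/(17.8×22.5) = 1.223×10^-5 K/W
R_outer film = 1/(h_o·A) = 1/(10.6×22.5) = 0.004193 K/W
R_total = 0.2521 K/W
Q = ΔT / R_total = 211 / 0.2521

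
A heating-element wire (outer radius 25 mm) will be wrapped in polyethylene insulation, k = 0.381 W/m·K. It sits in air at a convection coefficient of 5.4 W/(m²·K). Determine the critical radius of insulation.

r_cr ≈ 70.6 mm

For a cylinder r_cr = k/h = 0.381/5.4
r_cr = 70.6 mm; since the bare radius (25 mm) is below r_cr, adding a thin layer of insulation will *increase* heat loss.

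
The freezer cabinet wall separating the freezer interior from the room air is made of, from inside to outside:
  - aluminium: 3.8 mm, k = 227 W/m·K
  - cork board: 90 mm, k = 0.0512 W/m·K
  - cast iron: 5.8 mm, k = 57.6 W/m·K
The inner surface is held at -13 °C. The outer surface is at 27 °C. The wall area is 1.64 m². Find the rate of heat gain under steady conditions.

Treating each layer as a thermal resistance in series:
R_aluminium = L/(kA) = 0.0038/(227×1.64) = 1.021×10^-5 K/W
R_cork board = L/(kA) = 0.09/(0.0512×1.64) = 1.072 K/W
R_cast iron = L/(kA) = 0.0058/(57.6×1.64) = 6.14×10^-5 K/W
R_total = 1.072 K/W
Q = ΔT / R_total = 40 / 1.072

Q ≈ 37.3 W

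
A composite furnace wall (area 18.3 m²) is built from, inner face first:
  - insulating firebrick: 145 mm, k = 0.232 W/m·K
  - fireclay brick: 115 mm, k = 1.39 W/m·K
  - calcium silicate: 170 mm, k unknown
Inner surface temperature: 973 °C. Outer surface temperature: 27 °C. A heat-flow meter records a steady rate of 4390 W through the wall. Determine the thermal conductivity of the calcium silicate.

Series thermal resistances:
R_insulating firebrick = L/(kA) = 0.145/(0.232×18.3) = 0.03415 K/W
R_fireclay brick = L/(kA) = 0.115/(1.39×18.3) = 0.004521 K/W
Sum of known resistances R_other = 0.03867 K/W
Total R = ΔT/Q = 946/4390 = 0.2155 K/W
R_calcium silicate = R_total − R_other = 0.1768 K/W
k = L/(R·A) = 0.17/(0.1768×18.3)

k ≈ 0.0525 W/(m·K)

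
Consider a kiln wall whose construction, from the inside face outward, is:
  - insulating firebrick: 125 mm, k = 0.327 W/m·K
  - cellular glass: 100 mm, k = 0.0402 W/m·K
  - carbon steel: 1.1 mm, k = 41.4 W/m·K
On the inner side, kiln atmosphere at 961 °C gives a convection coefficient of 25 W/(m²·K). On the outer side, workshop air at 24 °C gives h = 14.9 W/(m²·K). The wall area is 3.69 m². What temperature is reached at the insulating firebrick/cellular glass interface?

Using the resistance-network approach (series):
R_inner film = 1/(h_i·A) = 1/(25×3.69) = 0.01084 K/W
R_insulating firebrick = L/(kA) = 0.125/(0.327×3.69) = 0.1036 K/W
R_cellular glass = L/(kA) = 0.1/(0.0402×3.69) = 0.6741 K/W
R_carbon steel = L/(kA) = 0.0011/(41.4×3.69) = 7.201×10^-6 K/W
R_outer film = 1/(h_o·A) = 1/(14.9×3.69) = 0.01819 K/W
R_total = 0.8068 K/W;  Q = ΔT/R_total = 937/0.8068 = 1161 W
T_interface = T_inner − Q·ΣR(inner→interface) = 961 − 1160×0.1144

T ≈ 828 °C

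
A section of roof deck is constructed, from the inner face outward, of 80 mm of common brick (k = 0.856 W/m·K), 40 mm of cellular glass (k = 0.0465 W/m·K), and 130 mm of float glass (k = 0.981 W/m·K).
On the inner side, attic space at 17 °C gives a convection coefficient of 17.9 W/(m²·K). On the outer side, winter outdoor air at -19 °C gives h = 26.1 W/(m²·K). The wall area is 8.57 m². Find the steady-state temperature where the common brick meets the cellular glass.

Using the resistance-network approach (series):
R_inner film = 1/(h_i·A) = 1/(17.9×8.57) = 0.006519 K/W
R_common brick = L/(kA) = 0.08/(0.856×8.57) = 0.01091 K/W
R_cellular glass = L/(kA) = 0.04/(0.0465×8.57) = 0.1004 K/W
R_float glass = L/(kA) = 0.13/(0.981×8.57) = 0.01546 K/W
R_outer film = 1/(h_o·A) = 1/(26.1×8.57) = 0.004471 K/W
R_total = 0.1377 K/W;  Q = ΔT/R_total = 36/0.1377 = 261.4 W
T_interface = T_inner − Q·ΣR(inner→interface) = 17 − 261×0.01742

T ≈ 12.4 °C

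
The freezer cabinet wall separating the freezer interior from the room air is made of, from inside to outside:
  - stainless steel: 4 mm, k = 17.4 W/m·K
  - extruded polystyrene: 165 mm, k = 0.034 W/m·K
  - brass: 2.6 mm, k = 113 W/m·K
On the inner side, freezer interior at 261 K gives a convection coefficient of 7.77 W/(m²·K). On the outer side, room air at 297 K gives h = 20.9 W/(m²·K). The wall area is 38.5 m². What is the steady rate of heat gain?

Using the resistance-network approach (series):
R_inner film = 1/(h_i·A) = 1/(7.77×38.5) = 0.003343 K/W
R_stainless steel = L/(kA) = 0.004/(17.4×38.5) = 5.971×10^-6 K/W
R_extruded polystyrene = L/(kA) = 0.165/(0.034×38.5) = 0.1261 K/W
R_brass = L/(kA) = 0.0026/(113×38.5) = 5.976×10^-7 K/W
R_outer film = 1/(h_o·A) = 1/(20.9×38.5) = 0.001243 K/W
R_total = 0.1306 K/W
Q = ΔT / R_total = 36 / 0.1306

Q ≈ 276 W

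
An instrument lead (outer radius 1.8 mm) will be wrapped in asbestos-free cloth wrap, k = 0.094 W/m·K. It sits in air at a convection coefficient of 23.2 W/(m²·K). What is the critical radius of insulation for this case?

r_cr ≈ 4.05 mm

For a cylinder r_cr = k/h = 0.094/23.2
r_cr = 4.05 mm; since the bare radius (1.8 mm) is below r_cr, adding a thin layer of insulation will *increase* heat loss.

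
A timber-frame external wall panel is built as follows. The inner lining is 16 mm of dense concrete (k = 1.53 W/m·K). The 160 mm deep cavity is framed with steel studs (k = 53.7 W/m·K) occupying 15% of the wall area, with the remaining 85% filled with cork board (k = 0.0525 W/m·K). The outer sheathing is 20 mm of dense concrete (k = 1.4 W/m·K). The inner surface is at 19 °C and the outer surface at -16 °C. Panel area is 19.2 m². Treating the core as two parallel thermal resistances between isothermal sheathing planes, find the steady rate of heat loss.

Sheathing layers in series; stud and cavity paths in parallel between them.
R_inner = 0.016/(1.53×19.2) = 5.447×10^-4 K/W
R_stud  = 0.16/(53.7×0.15×19.2) = 0.001035 K/W
R_cav   = 0.16/(0.0525×0.85×19.2) = 0.1867 K/W
1/R_core = 1/R_stud + 1/R_cav → R_core = 0.001029 K/W
R_outer = 0.02/(1.4×19.2) = 7.44×10^-4 K/W
R_total = 0.002318 K/W
Q = ΔT/R_total = 35/0.002318

Q ≈ 15100 W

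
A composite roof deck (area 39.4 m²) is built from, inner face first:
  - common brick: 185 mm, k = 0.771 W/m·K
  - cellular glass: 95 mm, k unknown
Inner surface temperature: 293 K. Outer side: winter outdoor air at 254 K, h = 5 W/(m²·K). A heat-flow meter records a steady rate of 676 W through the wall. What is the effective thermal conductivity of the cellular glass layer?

k ≈ 0.0518 W/(m·K)

Model the wall as resistances in series:
R_common brick = L/(kA) = 0.185/(0.771×39.4) = 0.00609 K/W
R_outer film = 1/(h_o·A) = 1/(5×39.4) = 0.005076 K/W
Sum of known resistances R_other = 0.01117 K/W
Total R = ΔT/Q = 39/676 = 0.05769 K/W
R_cellular glass = R_total − R_other = 0.04653 K/W
k = L/(R·A) = 0.095/(0.04653×39.4)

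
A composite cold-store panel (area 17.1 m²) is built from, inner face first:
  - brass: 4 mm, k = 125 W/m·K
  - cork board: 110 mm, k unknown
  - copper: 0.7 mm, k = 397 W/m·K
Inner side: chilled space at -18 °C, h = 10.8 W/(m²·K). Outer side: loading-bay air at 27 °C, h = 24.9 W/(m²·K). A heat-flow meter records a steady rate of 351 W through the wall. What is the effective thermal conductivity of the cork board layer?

k ≈ 0.0534 W/(m·K)

Series thermal resistances:
R_inner film = 1/(h_i·A) = 1/(10.8×17.1) = 0.005415 K/W
R_brass = L/(kA) = 0.004/(125×17.1) = 1.871×10^-6 K/W
R_copper = L/(kA) = 0.0007/(397×17.1) = 1.031×10^-7 K/W
R_outer film = 1/(h_o·A) = 1/(24.9×17.1) = 0.002349 K/W
Sum of known resistances R_other = 0.007765 K/W
Total R = ΔT/Q = 45/351 = 0.1282 K/W
R_cork board = R_total − R_other = 0.1204 K/W
k = L/(R·A) = 0.11/(0.1204×17.1)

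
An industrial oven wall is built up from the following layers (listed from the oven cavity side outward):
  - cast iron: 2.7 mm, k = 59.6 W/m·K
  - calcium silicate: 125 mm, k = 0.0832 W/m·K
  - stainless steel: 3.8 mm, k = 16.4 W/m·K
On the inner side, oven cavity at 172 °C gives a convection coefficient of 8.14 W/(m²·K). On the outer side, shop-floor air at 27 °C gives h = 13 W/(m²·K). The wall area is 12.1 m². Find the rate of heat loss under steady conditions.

Q ≈ 1030 W

Treating each layer as a thermal resistance in series:
R_inner film = 1/(h_i·A) = 1/(8.14×12.1) = 0.01015 K/W
R_cast iron = L/(kA) = 0.0027/(59.6×12.1) = 3.744×10^-6 K/W
R_calcium silicate = L/(kA) = 0.125/(0.0832×12.1) = 0.1242 K/W
R_stainless steel = L/(kA) = 0.0038/(16.4×12.1) = 1.915×10^-5 K/W
R_outer film = 1/(h_o·A) = 1/(13×12.1) = 0.006357 K/W
R_total = 0.1407 K/W
Q = ΔT / R_total = 145 / 0.1407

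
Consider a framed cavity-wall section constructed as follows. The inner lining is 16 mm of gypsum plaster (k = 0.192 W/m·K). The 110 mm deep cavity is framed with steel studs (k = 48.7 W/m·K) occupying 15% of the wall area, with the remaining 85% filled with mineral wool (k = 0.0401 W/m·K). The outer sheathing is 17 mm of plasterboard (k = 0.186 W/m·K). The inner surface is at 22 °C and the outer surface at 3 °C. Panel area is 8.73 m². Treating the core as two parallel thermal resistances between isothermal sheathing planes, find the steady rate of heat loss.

Q ≈ 874 W

Sheathing layers in series; stud and cavity paths in parallel between them.
R_inner = 0.016/(0.192×8.73) = 0.009546 K/W
R_stud  = 0.11/(48.7×0.15×8.73) = 0.001725 K/W
R_cav   = 0.11/(0.0401×0.85×8.73) = 0.3697 K/W
1/R_core = 1/R_stud + 1/R_cav → R_core = 0.001717 K/W
R_outer = 0.017/(0.186×8.73) = 0.01047 K/W
R_total = 0.02173 K/W
Q = ΔT/R_total = 19/0.02173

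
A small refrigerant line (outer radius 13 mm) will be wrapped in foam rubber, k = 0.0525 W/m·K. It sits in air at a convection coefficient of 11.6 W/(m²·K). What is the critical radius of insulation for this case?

r_cr ≈ 4.53 mm

For a cylinder r_cr = k/h = 0.0525/11.6
r_cr = 4.53 mm; since the bare radius (13 mm) is above r_cr, any added insulation will reduce heat loss.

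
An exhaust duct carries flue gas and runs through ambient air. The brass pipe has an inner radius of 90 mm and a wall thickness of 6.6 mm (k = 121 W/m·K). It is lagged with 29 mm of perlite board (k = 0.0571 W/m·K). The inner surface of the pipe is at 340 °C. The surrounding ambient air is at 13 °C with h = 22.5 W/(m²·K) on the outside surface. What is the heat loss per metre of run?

q′ ≈ 415 W/m

Per-layer cylindrical resistances, series-summed:
R_brass pipe wall = ln(96.6/90)/(2π×121×1) = 9.308×10^-5 K/W
R_perlite board = ln(125.6/96.6)/(2π×0.0571×1) = 0.7317 K/W
R_outer film = 1/(h_o·2πr_oL) = 1/(22.5×2π×0.1256×1) = 0.05632 K/W
R_total = 0.7881 K/W
Q = ΔT/R_total = 327/0.7881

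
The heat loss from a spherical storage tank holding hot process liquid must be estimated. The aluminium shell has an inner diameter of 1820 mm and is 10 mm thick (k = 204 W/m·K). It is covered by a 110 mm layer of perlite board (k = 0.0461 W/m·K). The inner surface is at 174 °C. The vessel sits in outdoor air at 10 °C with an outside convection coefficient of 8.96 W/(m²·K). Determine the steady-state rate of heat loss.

Q ≈ 786 W

Each spherical layer contributes R = (1/r_i − 1/r_o)/(4πk):
R_aluminium shell = (1/0.91 − 1/0.92)/(4π×204) = 4.659×10^-6 K/W
R_perlite board = (1/0.92 − 1/1.03)/(4π×0.0461) = 0.2004 K/W
R_outer film = 1/(h·4πr_o²) = 1/(8.96×4π×1.03²) = 0.008372 K/W
R_total = 0.2088 K/W
Q = ΔT/R_total = 164/0.2088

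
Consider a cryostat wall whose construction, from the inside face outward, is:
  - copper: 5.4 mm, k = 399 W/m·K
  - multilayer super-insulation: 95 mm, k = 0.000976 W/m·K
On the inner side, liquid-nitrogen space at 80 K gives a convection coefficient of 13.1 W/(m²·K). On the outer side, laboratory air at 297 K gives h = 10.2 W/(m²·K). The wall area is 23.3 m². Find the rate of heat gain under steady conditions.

Model the wall as resistances in series:
R_inner film = 1/(h_i·A) = 1/(13.1×23.3) = 0.003276 K/W
R_copper = L/(kA) = 0.0054/(399×23.3) = 5.809×10^-7 K/W
R_multilayer super-insulation = L/(kA) = 0.095/(0.000976×23.3) = 4.178 K/W
R_outer film = 1/(h_o·A) = 1/(10.2×23.3) = 0.004208 K/W
R_total = 4.185 K/W
Q = ΔT / R_total = 217 / 4.185

Q ≈ 51.9 W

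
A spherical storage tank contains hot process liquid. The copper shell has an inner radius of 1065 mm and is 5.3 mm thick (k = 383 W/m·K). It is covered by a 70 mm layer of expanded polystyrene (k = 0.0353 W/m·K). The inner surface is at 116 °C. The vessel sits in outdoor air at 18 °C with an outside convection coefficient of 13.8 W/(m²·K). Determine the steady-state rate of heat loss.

Q ≈ 733 W

Each spherical layer contributes R = (1/r_i − 1/r_o)/(4πk):
R_copper shell = (1/1.065 − 1/1.0703)/(4π×383) = 9.661×10^-7 K/W
R_expanded polystyrene = (1/1.0703 − 1/1.1403)/(4π×0.0353) = 0.1293 K/W
R_outer film = 1/(h·4πr_o²) = 1/(13.8×4π×1.1403²) = 0.004435 K/W
R_total = 0.1337 K/W
Q = ΔT/R_total = 98/0.1337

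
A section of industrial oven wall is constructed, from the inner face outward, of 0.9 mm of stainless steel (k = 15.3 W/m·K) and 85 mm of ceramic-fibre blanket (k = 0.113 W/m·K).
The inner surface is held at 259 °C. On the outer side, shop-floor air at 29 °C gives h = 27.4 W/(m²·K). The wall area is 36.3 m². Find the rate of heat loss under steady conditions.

Thermal resistances in series:
R_stainless steel = L/(kA) = 0.0009/(15.3×36.3) = 1.62×10^-6 K/W
R_ceramic-fibre blanket = L/(kA) = 0.085/(0.113×36.3) = 0.02072 K/W
R_outer film = 1/(h_o·A) = 1/(27.4×36.3) = 0.001005 K/W
R_total = 0.02173 K/W
Q = ΔT / R_total = 230 / 0.02173

Q ≈ 10600 W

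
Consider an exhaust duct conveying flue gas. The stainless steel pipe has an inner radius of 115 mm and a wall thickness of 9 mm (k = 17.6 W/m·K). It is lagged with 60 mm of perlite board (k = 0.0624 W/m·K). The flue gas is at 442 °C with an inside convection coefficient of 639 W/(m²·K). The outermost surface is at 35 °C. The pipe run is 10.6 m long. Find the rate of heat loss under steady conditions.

Radial resistances (cylindrical: R_cond = ln(r_o/r_i)/(2πkL), R_conv = 1/(h·2πrL)):
R_inner film = 1/(h_i·2πr₁L) = 1/(639×2π×0.115×10.6) = 2.043×10^-4 K/W
R_stainless steel pipe wall = ln(124/115)/(2π×17.6×10.6) = 6.428×10^-5 K/W
R_perlite board = ln(184/124)/(2π×0.0624×10.6) = 0.09496 K/W
R_total = 0.09523 K/W
Q = ΔT/R_total = 407/0.09523

Q ≈ 4270 W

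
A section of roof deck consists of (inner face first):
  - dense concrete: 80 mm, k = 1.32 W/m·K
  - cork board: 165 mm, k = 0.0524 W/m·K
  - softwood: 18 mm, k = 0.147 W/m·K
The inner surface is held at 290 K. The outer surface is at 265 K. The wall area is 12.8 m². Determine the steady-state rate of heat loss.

Treating each layer as a thermal resistance in series:
R_dense concrete = L/(kA) = 0.08/(1.32×12.8) = 0.004735 K/W
R_cork board = L/(kA) = 0.165/(0.0524×12.8) = 0.246 K/W
R_softwood = L/(kA) = 0.018/(0.147×12.8) = 0.009566 K/W
R_total = 0.2603 K/W
Q = ΔT / R_total = 25 / 0.2603

Q ≈ 96 W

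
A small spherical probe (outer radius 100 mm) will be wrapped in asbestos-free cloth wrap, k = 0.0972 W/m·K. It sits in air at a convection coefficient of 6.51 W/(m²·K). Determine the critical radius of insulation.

r_cr ≈ 29.9 mm

For a sphere r_cr = 2k/h = 2×0.0972/6.51
r_cr = 29.9 mm; since the bare radius (100 mm) is above r_cr, any added insulation will reduce heat loss.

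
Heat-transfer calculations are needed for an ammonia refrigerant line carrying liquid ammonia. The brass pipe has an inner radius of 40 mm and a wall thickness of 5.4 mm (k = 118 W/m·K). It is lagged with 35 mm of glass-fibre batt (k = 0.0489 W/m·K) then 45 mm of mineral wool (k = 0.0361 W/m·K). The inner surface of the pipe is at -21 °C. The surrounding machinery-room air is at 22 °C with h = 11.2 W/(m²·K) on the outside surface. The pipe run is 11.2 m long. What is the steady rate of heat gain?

Q ≈ 122 W

Radial resistances (cylindrical: R_cond = ln(r_o/r_i)/(2πkL), R_conv = 1/(h·2πrL)):
R_brass pipe wall = ln(45.4/40)/(2π×118×11.2) = 1.525×10^-5 K/W
R_glass-fibre batt = ln(80.4/45.4)/(2π×0.0489×11.2) = 0.1661 K/W
R_mineral wool = ln(125.4/80.4)/(2π×0.0361×11.2) = 0.175 K/W
R_outer film = 1/(h_o·2πr_oL) = 1/(11.2×2π×0.1254×11.2) = 0.01012 K/W
R_total = 0.3512 K/W
Q = ΔT/R_total = 43/0.3512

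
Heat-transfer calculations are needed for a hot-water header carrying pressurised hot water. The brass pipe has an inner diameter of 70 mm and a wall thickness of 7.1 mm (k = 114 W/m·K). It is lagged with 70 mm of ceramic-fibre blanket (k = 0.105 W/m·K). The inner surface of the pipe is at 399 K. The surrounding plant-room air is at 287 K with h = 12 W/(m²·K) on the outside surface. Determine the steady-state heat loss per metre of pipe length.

q′ ≈ 69.9 W/m

Per-layer cylindrical resistances, series-summed:
R_brass pipe wall = ln(42.1/35)/(2π×114×1) = 2.579×10^-4 K/W
R_ceramic-fibre blanket = ln(112.1/42.1)/(2π×0.105×1) = 1.484 K/W
R_outer film = 1/(h_o·2πr_oL) = 1/(12×2π×0.1121×1) = 0.1183 K/W
R_total = 1.603 K/W
Q = ΔT/R_total = 112/1.603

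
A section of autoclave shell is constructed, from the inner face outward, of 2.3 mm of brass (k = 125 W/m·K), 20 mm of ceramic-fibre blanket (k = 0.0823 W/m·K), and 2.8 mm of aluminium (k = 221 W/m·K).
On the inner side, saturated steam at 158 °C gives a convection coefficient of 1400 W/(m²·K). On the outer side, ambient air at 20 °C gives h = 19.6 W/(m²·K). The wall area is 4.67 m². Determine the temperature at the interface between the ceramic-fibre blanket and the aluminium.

T ≈ 43.9 °C

Thermal resistances in series:
R_inner film = 1/(h_i·A) = 1/(1400×4.67) = 1.53×10^-4 K/W
R_brass = L/(kA) = 0.0023/(125×4.67) = 3.94×10^-6 K/W
R_ceramic-fibre blanket = L/(kA) = 0.02/(0.0823×4.67) = 0.05204 K/W
R_aluminium = L/(kA) = 0.0028/(221×4.67) = 2.713×10^-6 K/W
R_outer film = 1/(h_o·A) = 1/(19.6×4.67) = 0.01093 K/W
R_total = 0.06312 K/W;  Q = ΔT/R_total = 138/0.06312 = 2186 W
T_interface = T_inner − Q·ΣR(inner→interface) = 158 − 2190×0.05219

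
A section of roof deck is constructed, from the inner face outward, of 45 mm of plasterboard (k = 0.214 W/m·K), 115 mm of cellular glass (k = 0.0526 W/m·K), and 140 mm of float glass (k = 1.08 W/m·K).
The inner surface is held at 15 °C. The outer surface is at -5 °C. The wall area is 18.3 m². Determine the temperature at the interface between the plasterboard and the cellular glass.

T ≈ 13.3 °C

Treating each layer as a thermal resistance in series:
R_plasterboard = L/(kA) = 0.045/(0.214×18.3) = 0.01149 K/W
R_cellular glass = L/(kA) = 0.115/(0.0526×18.3) = 0.1195 K/W
R_float glass = L/(kA) = 0.14/(1.08×18.3) = 0.007084 K/W
R_total = 0.138 K/W;  Q = ΔT/R_total = 20/0.138 = 144.9 W
T_interface = T_inner − Q·ΣR(inner→interface) = 15 − 145×0.01149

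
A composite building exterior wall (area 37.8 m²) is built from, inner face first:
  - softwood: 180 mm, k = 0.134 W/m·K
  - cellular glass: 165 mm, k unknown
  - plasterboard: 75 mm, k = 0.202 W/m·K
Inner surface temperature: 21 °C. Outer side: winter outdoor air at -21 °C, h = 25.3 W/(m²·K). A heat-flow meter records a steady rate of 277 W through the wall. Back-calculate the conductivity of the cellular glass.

Series thermal resistances:
R_softwood = L/(kA) = 0.18/(0.134×37.8) = 0.03554 K/W
R_plasterboard = L/(kA) = 0.075/(0.202×37.8) = 0.009822 K/W
R_outer film = 1/(h_o·A) = 1/(25.3×37.8) = 0.001046 K/W
Sum of known resistances R_other = 0.0464 K/W
Total R = ΔT/Q = 42/277 = 0.1516 K/W
R_cellular glass = R_total − R_other = 0.1052 K/W
k = L/(R·A) = 0.165/(0.1052×37.8)

k ≈ 0.0415 W/(m·K)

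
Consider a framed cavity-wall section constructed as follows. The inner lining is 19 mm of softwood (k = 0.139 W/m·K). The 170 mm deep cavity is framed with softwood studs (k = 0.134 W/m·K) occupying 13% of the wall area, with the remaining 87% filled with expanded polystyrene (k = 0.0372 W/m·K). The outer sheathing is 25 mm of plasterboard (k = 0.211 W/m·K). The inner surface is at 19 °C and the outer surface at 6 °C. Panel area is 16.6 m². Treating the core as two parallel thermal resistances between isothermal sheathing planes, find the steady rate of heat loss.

Q ≈ 58.8 W

Sheathing layers in series; stud and cavity paths in parallel between them.
R_inner = 0.019/(0.139×16.6) = 0.008234 K/W
R_stud  = 0.17/(0.134×0.13×16.6) = 0.5879 K/W
R_cav   = 0.17/(0.0372×0.87×16.6) = 0.3164 K/W
1/R_core = 1/R_stud + 1/R_cav → R_core = 0.2057 K/W
R_outer = 0.025/(0.211×16.6) = 0.007138 K/W
R_total = 0.2211 K/W
Q = ΔT/R_total = 13/0.2211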